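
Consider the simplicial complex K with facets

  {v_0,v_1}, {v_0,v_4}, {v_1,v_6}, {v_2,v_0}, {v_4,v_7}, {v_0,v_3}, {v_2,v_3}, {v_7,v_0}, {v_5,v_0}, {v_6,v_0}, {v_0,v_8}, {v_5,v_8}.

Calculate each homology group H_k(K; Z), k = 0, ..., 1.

H_0 ≅ Z,  H_1 ≅ Z^4.

K has 9 vertices, 12 edges.
rank ∂_0 = 0, rank ∂_1 = 8 ⇒ b_0 = 9 − 0 − 8 = 1; all invariant factors of ∂_1 are 1 so no torsion. So H_0 = Z.
rank ∂_1 = 8, rank ∂_2 = 0 ⇒ b_1 = 12 − 8 − 0 = 4. So H_1 = Z^4.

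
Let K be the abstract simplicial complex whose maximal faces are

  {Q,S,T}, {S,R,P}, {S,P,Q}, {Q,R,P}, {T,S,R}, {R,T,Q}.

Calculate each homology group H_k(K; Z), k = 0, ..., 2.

Take the total order P < Q < R < S < T on the vertex set. Then K (dimension 2) consists of the simplices:

  0-simplices (5): P, Q, R, S, T
  1-simplices (9): PQ, PR, PS, QR, QS, QT, RS, RT, ST
  2-simplices (6): PQR, PQS, PRS, QRT, QST, RST

Hence C_0 ≅ Z^5, C_1 ≅ Z^9, C_2 ≅ Z^6.

The boundary map ∂_1: C_1 → C_0 is given by ∂[p,q] = [q] − [p].
As a 5×9 matrix over Z this has rank 4, with invariant factors (1,1,1,1).

The boundary map ∂_2: C_2 → C_1 maps a triangle to the signed sum of its edges. For instance
  ∂QST = ST − QT + QS,
  ∂PQR = QR − PR + PQ.
The 9×6 boundary matrix has rank 5 and Smith normal form diag(1,1,1,1,1).

From H_k ≅ ker(∂_k) / im(∂_{k+1}) we obtain:

  H_0: rank C_0 − rank ∂_1 = 5 − 4 = 1, and the invariant factors of ∂_1 are all 1, so H_0 ≅ Z.
  H_1: rank ker ∂_1 − rank ∂_2 = (9 − 4) − 5 = 0, and the invariant factors of ∂_2 are all 1, so H_1 ≅ 0.
  H_2: rank ker ∂_2 − rank ∂_3 = (6 − 5) − 0 = 1, and there is no ∂_3, so H_2 ≅ Z.

As a check, the Euler characteristic is 5 − 9 + 6 = 2, which agrees with 1 − 0 + 1 = 2.

H_0 ≅ Z,  H_1 = 0,  H_2 ≅ Z.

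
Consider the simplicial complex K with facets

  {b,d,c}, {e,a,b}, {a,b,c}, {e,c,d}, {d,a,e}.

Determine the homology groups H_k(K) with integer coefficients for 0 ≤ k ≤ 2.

H_0 = Z,  H_1 = Z,  H_2 = 0.

K has 5 vertices, 10 edges, 5 triangles.
rank ∂_0 = 0, rank ∂_1 = 4 ⇒ b_0 = 5 − 0 − 4 = 1; all invariant factors of ∂_1 are 1 so no torsion. So H_0 ≅ Z.
rank ∂_1 = 4, rank ∂_2 = 5 ⇒ b_1 = 10 − 4 − 5 = 1; all invariant factors of ∂_2 are 1 so no torsion. So H_1 ≅ Z.
rank ∂_2 = 5, rank ∂_3 = 0 ⇒ b_2 = 5 − 5 − 0 = 0. So H_2 ≅ 0.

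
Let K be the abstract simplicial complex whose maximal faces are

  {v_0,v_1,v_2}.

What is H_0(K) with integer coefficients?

K has 3 vertices, 3 edges, 1 triangle.
rank ∂_0 = 0, rank ∂_1 = 2 ⇒ b_0 = 3 − 0 − 2 = 1; all invariant factors of ∂_1 are 1 so no torsion. So H_0 ≅ Z.

H_0 = Z.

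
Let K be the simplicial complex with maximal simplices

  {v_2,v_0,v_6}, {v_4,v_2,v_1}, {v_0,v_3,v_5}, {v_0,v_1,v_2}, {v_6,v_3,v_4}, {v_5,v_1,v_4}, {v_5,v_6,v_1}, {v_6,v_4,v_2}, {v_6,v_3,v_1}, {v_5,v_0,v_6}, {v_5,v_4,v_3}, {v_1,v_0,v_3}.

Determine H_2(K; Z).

Take the total order v_0 < v_1 < v_2 < v_3 < v_4 < v_5 < v_6 on the vertex set. Then K (dimension 2) consists of the simplices:

  0-simplices (7): [v_0], [v_1], [v_2], [v_3], [v_4], [v_5], [v_6]
  1-simplices (18): (18 of them)
  2-simplices (12): (12 of them)

so the chain groups are C_0 ≅ Z^7, C_1 ≅ Z^18, C_2 ≅ Z^12.

Boundary ∂_1: C_1 → C_0 maps an edge to its endpoints' difference, ∂[p,q] = q − p.
This gives a 7×18 integer matrix of rank 6; reducing to Smith normal form yields diagonal entries (1,1,1,1,1,1).

∂_2: C_2 → C_1 sends each 2-simplex [p,q,r] to [q,r] − [p,r] + [p,q]. For instance
  ∂[v_0,v_3,v_5] = [v_3,v_5] − [v_0,v_5] + [v_0,v_3],
  ∂[v_0,v_2,v_6] = [v_2,v_6] − [v_0,v_6] + [v_0,v_2].
As a 18×12 matrix over Z this has rank 12, with invariant factors (1,1,1,1,1,1,1,1,1,1,1,2).

From H_k ≅ ker(∂_k) / im(∂_{k+1}) we obtain:

  H_2: rank ker ∂_2 − rank ∂_3 = (12 − 12) − 0 = 0, and there is no ∂_3, so H_2 ≅ 0.

H_2 = 0.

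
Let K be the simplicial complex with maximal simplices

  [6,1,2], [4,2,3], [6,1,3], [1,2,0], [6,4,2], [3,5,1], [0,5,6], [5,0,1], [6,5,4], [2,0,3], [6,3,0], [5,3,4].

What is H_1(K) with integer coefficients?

H_1 ≅ Z/2.

Take the total order 0 < 1 < 2 < 3 < 4 < 5 < 6 on the vertex set. Then K (dimension 2) consists of the simplices:

  0-simplices (7): [0], [1], [2], [3], [4], [5], [6]
  1-simplices (18): [0,1], [0,2], [0,3], [0,5], [0,6], [1,2], [1,3], [1,5], [1,6], [2,3], [2,4], [2,6], [3,4], [3,5], [3,6], [4,5], [4,6], [5,6]
  2-simplices (12): [0,1,2], [0,1,5], [0,2,3], [0,3,6], [0,5,6], [1,2,6], [1,3,5], [1,3,6], [2,3,4], [2,4,6], [3,4,5], [4,5,6]

Hence C_0 ≅ Z^7, C_1 ≅ Z^18, C_2 ≅ Z^12.

∂_1: C_1 → C_0 is given by ∂[p,q] = [q] − [p].
The 7×18 boundary matrix has rank 6 and Smith normal form diag(1,1,1,1,1,1).

∂_2: C_2 → C_1 acts by ∂[p,q,r] = [q,r] − [p,r] + [p,q]. For instance
  ∂[1,3,5] = [3,5] − [1,5] + [1,3],
  ∂[2,4,6] = [4,6] − [2,6] + [2,4].
The resulting 18×12 matrix has rank 12, and its Smith normal form has invariant factors (1,1,1,1,1,1,1,1,1,1,1,2).

Now H_k = ker ∂_k / im ∂_{k+1}, so:

  H_1: rank ker ∂_1 − rank ∂_2 = (18 − 6) − 12 = 0, and ∂_2 has invariant factor 2 > 1, so H_1 = Z/2.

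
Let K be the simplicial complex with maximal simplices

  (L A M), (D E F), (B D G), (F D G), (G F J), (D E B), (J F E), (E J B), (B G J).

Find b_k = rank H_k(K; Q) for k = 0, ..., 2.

b_0 = 2, b_1 = 0, b_2 = 1.

Fix the vertex order A < B < D < E < F < G < J < L < M and write every simplex with vertices in increasing order. Then dim K = 2 and the simplices of K are:

  0-simplices (9): A, B, D, E, F, G, J, L, M
  1-simplices (15): AL, AM, BD, BE, BG, BJ, DE, DF, DG, EF, EJ, FG, FJ, GJ, LM
  2-simplices (9): ALM, BDE, BDG, BEJ, BGJ, DEF, DFG, EFJ, FGJ

giving chain groups C_0 ≅ Z^9, C_1 ≅ Z^15, C_2 ≅ Z^9.

The boundary map ∂_1: C_1 → C_0 maps an edge to its endpoints' difference, ∂[p,q] = q − p.
As a 9×15 matrix over Z this has rank 7, with invariant factors (1,1,1,1,1,1,1).

Boundary ∂_2: C_2 → C_1 acts by ∂[p,q,r] = [q,r] − [p,r] + [p,q]. For instance
  ∂EFJ = FJ − EJ + EF,
  ∂DEF = EF − DF + DE.
The 15×9 boundary matrix has rank 8 and Smith normal form diag(1,1,1,1,1,1,1,1).

Computing H_k = (kernel of ∂_k) / (image of ∂_{k+1}):

  H_0: rank C_0 − rank ∂_1 = 9 − 7 = 2, and the invariant factors of ∂_1 are all 1, so H_0 = Z^2.
  H_1: rank ker ∂_1 − rank ∂_2 = (15 − 7) − 8 = 0, and the invariant factors of ∂_2 are all 1, so H_1 = 0.
  H_2: rank ker ∂_2 − rank ∂_3 = (9 − 8) − 0 = 1, and there is no ∂_3, so H_2 = Z.

(K is a triangulation of the disjoint union of the 2-simplex and the 2-sphere S^2.)

Hence the Betti numbers are b_0 = 2, b_1 = 0, b_2 = 1.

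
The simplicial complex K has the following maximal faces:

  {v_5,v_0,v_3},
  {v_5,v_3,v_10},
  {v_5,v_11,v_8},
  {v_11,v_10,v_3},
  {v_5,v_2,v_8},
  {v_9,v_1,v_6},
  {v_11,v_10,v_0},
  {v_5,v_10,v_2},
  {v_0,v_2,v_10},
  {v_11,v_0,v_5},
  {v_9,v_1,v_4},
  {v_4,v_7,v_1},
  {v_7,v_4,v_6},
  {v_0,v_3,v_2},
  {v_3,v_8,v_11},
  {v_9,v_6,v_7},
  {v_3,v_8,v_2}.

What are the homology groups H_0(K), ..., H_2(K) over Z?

H_0 = Z^2,  H_1 = Z ⊕ Z_2,  H_2 = 0.

Take the total order v_0 < v_1 < v_2 < v_3 < v_4 < v_5 < v_6 < v_7 < v_8 < v_9 < v_10 < v_11 on the vertex set. Then K (dimension 2) consists of the simplices:

  0-simplices (12): [v_0], [v_1], [v_2], [v_3], [v_4], [v_5], [v_6], [v_7], [v_8], [v_9], [v_10], [v_11]
  1-simplices (28): (28 of them)
  2-simplices (17): (17 of them)

Hence C_0 ≅ Z^12, C_1 ≅ Z^28, C_2 ≅ Z^17.

Boundary ∂_1: C_1 → C_0 is given by ∂[p,q] = [q] − [p]. For instance
  ∂[v_2,v_5] = [v_5] − [v_2].
The resulting 12×28 matrix has rank 10, and its Smith normal form has invariant factors (1,1,1,1,1,1,1,1,1,1).

∂_2: C_2 → C_1 maps a triangle to the signed sum of its edges. For instance
  ∂[v_3,v_5,v_10] = [v_5,v_10] − [v_3,v_10] + [v_3,v_5],
  ∂[v_3,v_8,v_11] = [v_8,v_11] − [v_3,v_11] + [v_3,v_8].
The resulting 28×17 matrix has rank 17, and its Smith normal form has invariant factors (1,1,1,1,1,1,1,1,1,1,1,1,1,1,1,1,2).

Now H_k = ker ∂_k / im ∂_{k+1}, so:

  H_0: rank C_0 − rank ∂_1 = 12 − 10 = 2, and the invariant factors of ∂_1 are all 1, so H_0 = Z^2.
  H_1: rank ker ∂_1 − rank ∂_2 = (28 − 10) − 17 = 1, and ∂_2 has invariant factor 2 > 1, so H_1 = Z ⊕ Z_2.
  H_2: rank ker ∂_2 − rank ∂_3 = (17 − 17) − 0 = 0, and there is no ∂_3, so H_2 = 0.

(K is a triangulation of the disjoint union of the real projective plane RP^2 and the Möbius band.)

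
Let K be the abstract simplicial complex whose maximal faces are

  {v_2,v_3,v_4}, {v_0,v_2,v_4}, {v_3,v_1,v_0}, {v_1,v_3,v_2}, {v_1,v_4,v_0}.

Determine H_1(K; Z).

H_1 ≅ Z.

Fix the vertex order v_0 < v_1 < v_2 < v_3 < v_4 and write every simplex with vertices in increasing order. Then dim K = 2 and the simplices of K are:

  0-simplices (5): [v_0], [v_1], [v_2], [v_3], [v_4]
  1-simplices (10): [v_0,v_1], [v_0,v_2], [v_0,v_3], [v_0,v_4], [v_1,v_2], [v_1,v_3], [v_1,v_4], [v_2,v_3], [v_2,v_4], [v_3,v_4]
  2-simplices (5): [v_0,v_1,v_3], [v_0,v_1,v_4], [v_0,v_2,v_4], [v_1,v_2,v_3], [v_2,v_3,v_4]

giving chain groups C_0 ≅ Z^5, C_1 ≅ Z^10, C_2 ≅ Z^5.

The boundary map ∂_1: C_1 → C_0 maps an edge to its endpoints' difference, ∂[p,q] = q − p.
As a 5×10 matrix over Z this has rank 4, with invariant factors (1,1,1,1).

Boundary ∂_2: C_2 → C_1 maps a triangle to the signed sum of its edges. For instance
  ∂[v_0,v_1,v_4] = [v_1,v_4] − [v_0,v_4] + [v_0,v_1],
  ∂[v_0,v_1,v_3] = [v_1,v_3] − [v_0,v_3] + [v_0,v_1].
The 10×5 boundary matrix has rank 5 and Smith normal form diag(1,1,1,1,1).

Reading off H_k = ker ∂_k / im ∂_{k+1}:

  H_1: rank ker ∂_1 − rank ∂_2 = (10 − 4) − 5 = 1, and the invariant factors of ∂_2 are all 1, so H_1 = Z.

(K is a triangulation of the Möbius band.)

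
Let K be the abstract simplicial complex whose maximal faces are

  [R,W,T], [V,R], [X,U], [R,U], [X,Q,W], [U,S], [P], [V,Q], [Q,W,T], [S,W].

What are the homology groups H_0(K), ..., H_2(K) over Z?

Fix the vertex order P < Q < R < S < T < U < V < W < X and write every simplex with vertices in increasing order. Then dim K = 2 and the simplices of K are:

  0-simplices (9): P, Q, R, S, T, U, V, W, X
  1-simplices (13): QT, QV, QW, QX, RT, RU, RV, RW, SU, SW, TW, UX, WX
  2-simplices (3): QTW, QWX, RTW

giving chain groups C_0 ≅ Z^9, C_1 ≅ Z^13, C_2 ≅ Z^3.

Boundary ∂_1: C_1 → C_0 maps an edge to its endpoints' difference, ∂[p,q] = q − p.
As a 9×13 matrix over Z this has rank 7, with invariant factors (1,1,1,1,1,1,1).

∂_2: C_2 → C_1 sends each 2-simplex [p,q,r] to [q,r] − [p,r] + [p,q]. For instance
  ∂RTW = TW − RW + RT,
  ∂QWX = WX − QX + QW.
The resulting 13×3 matrix has rank 3, and its Smith normal form has invariant factors (1,1,1).

From H_k ≅ ker(∂_k) / im(∂_{k+1}) we obtain:

  H_0: rank C_0 − rank ∂_1 = 9 − 7 = 2, and the invariant factors of ∂_1 are all 1, so H_0 = Z^2.
  H_1: rank ker ∂_1 − rank ∂_2 = (13 − 7) − 3 = 3, and the invariant factors of ∂_2 are all 1, so H_1 = Z^3.
  H_2: rank ker ∂_2 − rank ∂_3 = (3 − 3) − 0 = 0, and there is no ∂_3, so H_2 = 0.

As a check, the Euler characteristic is 9 − 13 + 3 = -1, which agrees with 2 − 3 + 0 = -1.

H_0 = Z^2,  H_1 = Z^3,  H_2 = 0.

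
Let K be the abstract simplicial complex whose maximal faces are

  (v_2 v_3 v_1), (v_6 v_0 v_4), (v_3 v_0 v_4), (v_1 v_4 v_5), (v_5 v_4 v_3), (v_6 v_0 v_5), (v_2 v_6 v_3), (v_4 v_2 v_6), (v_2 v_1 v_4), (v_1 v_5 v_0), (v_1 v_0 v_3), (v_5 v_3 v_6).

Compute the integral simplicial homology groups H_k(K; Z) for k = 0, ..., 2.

K has 7 vertices, 18 edges, 12 triangles.
rank ∂_0 = 0, rank ∂_1 = 6 ⇒ b_0 = 7 − 0 − 6 = 1; all invariant factors of ∂_1 are 1 so no torsion. So H_0 ≅ Z.
rank ∂_1 = 6, rank ∂_2 = 12 ⇒ b_1 = 18 − 6 − 12 = 0; ∂_2 has invariant factor(s) [2] giving torsion. So H_1 ≅ Z_2.
rank ∂_2 = 12, rank ∂_3 = 0 ⇒ b_2 = 12 − 12 − 0 = 0. So H_2 ≅ 0.

H_0 = Z,  H_1 = Z_2,  H_2 = 0.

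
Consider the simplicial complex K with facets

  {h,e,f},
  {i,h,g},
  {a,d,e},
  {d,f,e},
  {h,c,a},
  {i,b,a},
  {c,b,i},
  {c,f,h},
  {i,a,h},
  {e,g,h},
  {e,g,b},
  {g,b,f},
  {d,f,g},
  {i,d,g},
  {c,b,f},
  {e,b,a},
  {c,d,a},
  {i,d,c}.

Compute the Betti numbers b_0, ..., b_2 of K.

b_0 = 1, b_1 = 1, b_2 = 0.

Order the vertices as a < b < c < d < e < f < g < h < i. Listing each simplex with vertices in this order, K has dimension 2 with simplices:

  0-simplices (9): a, b, c, d, e, f, g, h, i
  1-simplices (27): ab, ac, ad, ae, ah, ai, bc, be, bf, bg, bi, cd, cf, ch, ci, de, df, dg, di, ef, eg, eh, fg, fh, gh, gi, hi
  2-simplices (18): abe, abi, acd, ach, ade, ahi, bcf, bci, beg, bfg, cdi, cfh, def, dfg, dgi, efh, egh, ghi

giving chain groups C_0 ≅ Z^9, C_1 ≅ Z^27, C_2 ≅ Z^18.

Boundary ∂_1: C_1 → C_0 sends each edge [p,q] (with p < q) to q − p.
This gives a 9×27 integer matrix of rank 8; reducing to Smith normal form yields diagonal entries (1,1,1,1,1,1,1,1).

∂_2: C_2 → C_1 sends each 2-simplex [p,q,r] to [q,r] − [p,r] + [p,q]. For instance
  ∂dfg = fg − dg + df,
  ∂bcf = cf − bf + bc.
The 27×18 boundary matrix has rank 18 and Smith normal form diag(1,1,1,1,1,1,1,1,1,1,1,1,1,1,1,1,1,2).

From H_k ≅ ker(∂_k) / im(∂_{k+1}) we obtain:

  H_0: rank C_0 − rank ∂_1 = 9 − 8 = 1, and the invariant factors of ∂_1 are all 1, so H_0 = Z.
  H_1: rank ker ∂_1 − rank ∂_2 = (27 − 8) − 18 = 1, and ∂_2 has invariant factor 2 > 1, so H_1 = Z ⊕ Z_2.
  H_2: rank ker ∂_2 − rank ∂_3 = (18 − 18) − 0 = 0, and there is no ∂_3, so H_2 = 0.

As a check, the Euler characteristic is 9 − 27 + 18 = 0, which agrees with 1 − 1 + 0 = 0.

Hence the Betti numbers are b_0 = 1, b_1 = 1, b_2 = 0.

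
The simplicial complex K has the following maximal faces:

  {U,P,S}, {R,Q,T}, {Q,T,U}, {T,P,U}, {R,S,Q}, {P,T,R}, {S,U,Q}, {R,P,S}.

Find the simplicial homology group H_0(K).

H_0 ≅ Z.

Order the vertices as P < Q < R < S < T < U. Listing each simplex with vertices in this order, K has dimension 2 with simplices:

  0-simplices (6): P, Q, R, S, T, U
  1-simplices (12): PR, PS, PT, PU, QR, QS, QT, QU, RS, RT, SU, TU
  2-simplices (8): PRS, PRT, PSU, PTU, QRS, QRT, QSU, QTU

giving chain groups C_0 ≅ Z^6, C_1 ≅ Z^12, C_2 ≅ Z^8.

Boundary ∂_1: C_1 → C_0 sends each edge [p,q] (with p < q) to q − p. For instance
  ∂SU = U − S.
As a 6×12 matrix over Z this has rank 5, with invariant factors (1,1,1,1,1).

∂_2: C_2 → C_1 sends each 2-simplex [p,q,r] to [q,r] − [p,r] + [p,q]. For instance
  ∂PSU = SU − PU + PS,
  ∂PTU = TU − PU + PT.
The 12×8 boundary matrix has rank 7 and Smith normal form diag(1,1,1,1,1,1,1).

From H_k ≅ ker(∂_k) / im(∂_{k+1}) we obtain:

  H_0: rank C_0 − rank ∂_1 = 6 − 5 = 1, and the invariant factors of ∂_1 are all 1, so H_0 ≅ Z.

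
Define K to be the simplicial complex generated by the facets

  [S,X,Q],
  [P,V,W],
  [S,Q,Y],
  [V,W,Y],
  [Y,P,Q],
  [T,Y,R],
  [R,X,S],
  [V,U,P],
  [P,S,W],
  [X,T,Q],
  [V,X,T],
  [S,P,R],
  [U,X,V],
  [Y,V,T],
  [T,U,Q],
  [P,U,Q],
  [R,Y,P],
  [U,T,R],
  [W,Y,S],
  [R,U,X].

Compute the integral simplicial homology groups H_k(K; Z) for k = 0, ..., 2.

Order the vertices as P < Q < R < S < T < U < V < W < X < Y. Listing each simplex with vertices in this order, K has dimension 2 with simplices:

  0-simplices (10): P, Q, R, S, T, U, V, W, X, Y
  1-simplices (30): PQ, PR, PS, PU, PV, PW, PY, QS, QT, QU, QX, QY, RS, RT, RU, RX, RY, SW, SX, SY, TU, TV, TX, TY, UV, UX, VW, VX, VY, WY
  2-simplices (20): PQU, PQY, PRS, PRY, PSW, PUV, PVW, QSX, QSY, QTU, QTX, RSX, RTU, RTY, RUX, SWY, TVX, TVY, UVX, VWY

Hence C_0 ≅ Z^10, C_1 ≅ Z^30, C_2 ≅ Z^20.

Boundary ∂_1: C_1 → C_0 maps an edge to its endpoints' difference, ∂[p,q] = q − p. For instance
  ∂PQ = Q − P.
As a 10×30 matrix over Z this has rank 9, with invariant factors (1,1,1,1,1,1,1,1,1).

The boundary map ∂_2: C_2 → C_1 sends each 2-simplex [p,q,r] to [q,r] − [p,r] + [p,q]. For instance
  ∂QTX = TX − QX + QT,
  ∂PUV = UV − PV + PU.
As a 30×20 matrix over Z this has rank 20, with invariant factors (1,1,1,1,1,1,1,1,1,1,1,1,1,1,1,1,1,1,1,2).

Computing H_k = (kernel of ∂_k) / (image of ∂_{k+1}):

  H_0: rank C_0 − rank ∂_1 = 10 − 9 = 1, and the invariant factors of ∂_1 are all 1, so H_0 ≅ Z.
  H_1: rank ker ∂_1 − rank ∂_2 = (30 − 9) − 20 = 1, and ∂_2 has invariant factor 2 > 1, so H_1 ≅ Z ⊕ Z/2.
  H_2: rank ker ∂_2 − rank ∂_3 = (20 − 20) − 0 = 0, and there is no ∂_3, so H_2 ≅ 0.

As a check, the Euler characteristic is 10 − 30 + 20 = 0, which agrees with 1 − 1 + 0 = 0.

H_0 ≅ Z,  H_1 ≅ Z ⊕ Z/2,  H_2 = 0.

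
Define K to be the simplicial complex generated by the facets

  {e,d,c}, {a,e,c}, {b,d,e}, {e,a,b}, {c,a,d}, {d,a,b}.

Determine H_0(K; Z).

H_0 ≅ Z.

Order the vertices as a < b < c < d < e. Listing each simplex with vertices in this order, K has dimension 2 with simplices:

  0-simplices (5): a, b, c, d, e
  1-simplices (9): ab, ac, ad, ae, bd, be, cd, ce, de
  2-simplices (6): abd, abe, acd, ace, bde, cde

so the chain groups are C_0 ≅ Z^5, C_1 ≅ Z^9, C_2 ≅ Z^6.

∂_1: C_1 → C_0 sends each edge [p,q] (with p < q) to q − p. For instance
  ∂be = e − b.
This gives a 5×9 integer matrix of rank 4; reducing to Smith normal form yields diagonal entries (1,1,1,1).

Boundary ∂_2: C_2 → C_1 sends each 2-simplex [p,q,r] to [q,r] − [p,r] + [p,q]. For instance
  ∂abd = bd − ad + ab,
  ∂acd = cd − ad + ac.
As a 9×6 matrix over Z this has rank 5, with invariant factors (1,1,1,1,1).

Computing H_k = (kernel of ∂_k) / (image of ∂_{k+1}):

  H_0: rank C_0 − rank ∂_1 = 5 − 4 = 1, and the invariant factors of ∂_1 are all 1, so H_0 = Z.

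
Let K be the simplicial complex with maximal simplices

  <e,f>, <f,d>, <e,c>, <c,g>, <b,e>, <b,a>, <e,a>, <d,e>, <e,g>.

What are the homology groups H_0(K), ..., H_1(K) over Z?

H_0 ≅ Z,  H_1 ≅ Z^3.

We work with the vertex ordering a < b < c < d < e < f < g. The simplices of K, each written with vertices in increasing order, are:

  0-simplices (7): a, b, c, d, e, f, g
  1-simplices (9): ab, ae, be, ce, cg, de, df, ef, eg

giving chain groups C_0 ≅ Z^7, C_1 ≅ Z^9.

∂_1: C_1 → C_0 sends each edge [p,q] (with p < q) to q − p.
This gives a 7×9 integer matrix of rank 6; reducing to Smith normal form yields diagonal entries (1,1,1,1,1,1).

Now H_k = ker ∂_k / im ∂_{k+1}, so:

  H_0: rank C_0 − rank ∂_1 = 7 − 6 = 1, and the invariant factors of ∂_1 are all 1, so H_0 = Z.
  H_1: rank ker ∂_1 − rank ∂_2 = (9 − 6) − 0 = 3, and there is no ∂_2, so H_1 = Z^3.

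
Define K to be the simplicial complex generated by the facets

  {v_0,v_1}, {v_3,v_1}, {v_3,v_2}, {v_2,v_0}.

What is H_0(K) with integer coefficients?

H_0 = Z.

Take the total order v_0 < v_1 < v_2 < v_3 on the vertex set. Then K (dimension 1) consists of the simplices:

  0-simplices (4): [v_0], [v_1], [v_2], [v_3]
  1-simplices (4): [v_0,v_1], [v_0,v_2], [v_1,v_3], [v_2,v_3]

so the chain groups are C_0 ≅ Z^4, C_1 ≅ Z^4.

∂_1: C_1 → C_0 sends each edge [p,q] (with p < q) to q − p.
This gives a 4×4 integer matrix of rank 3; reducing to Smith normal form yields diagonal entries (1,1,1).

Reading off H_k = ker ∂_k / im ∂_{k+1}:

  H_0: rank C_0 − rank ∂_1 = 4 − 3 = 1, and the invariant factors of ∂_1 are all 1, so H_0 = Z.

(K is a triangulation of the circle S^1.)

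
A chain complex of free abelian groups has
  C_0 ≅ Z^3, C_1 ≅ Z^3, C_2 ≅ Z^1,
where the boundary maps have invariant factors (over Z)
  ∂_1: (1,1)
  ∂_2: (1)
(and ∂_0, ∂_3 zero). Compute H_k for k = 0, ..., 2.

H_0 ≅ Z,  H_1 = 0,  H_2 = 0.

H_0: b_0 = 3 − 0 − 2 = 1; torsion from ∂_1 factors > 1: none. So H_0 ≅ Z.
H_1: b_1 = 3 − 2 − 1 = 0; torsion from ∂_2 factors > 1: none. So H_1 ≅ 0.
H_2: b_2 = 1 − 1 − 0 = 0; torsion from ∂_3 factors > 1: none. So H_2 ≅ 0.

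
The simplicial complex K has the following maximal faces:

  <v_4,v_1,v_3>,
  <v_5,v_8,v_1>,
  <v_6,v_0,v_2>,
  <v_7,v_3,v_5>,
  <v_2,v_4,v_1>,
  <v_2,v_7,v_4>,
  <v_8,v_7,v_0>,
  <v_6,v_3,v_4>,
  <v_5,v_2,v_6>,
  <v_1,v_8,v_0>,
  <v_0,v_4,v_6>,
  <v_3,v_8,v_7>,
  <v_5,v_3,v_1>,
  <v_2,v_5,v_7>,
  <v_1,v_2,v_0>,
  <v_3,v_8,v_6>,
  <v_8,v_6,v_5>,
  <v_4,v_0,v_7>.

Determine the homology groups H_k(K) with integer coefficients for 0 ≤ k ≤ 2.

Order the vertices as v_0 < v_1 < v_2 < v_3 < v_4 < v_5 < v_6 < v_7 < v_8. Listing each simplex with vertices in this order, K has dimension 2 with simplices:

  0-simplices (9): [v_0], [v_1], [v_2], [v_3], [v_4], [v_5], [v_6], [v_7], [v_8]
  1-simplices (27): (27 of them)
  2-simplices (18): (18 of them)

giving chain groups C_0 ≅ Z^9, C_1 ≅ Z^27, C_2 ≅ Z^18.

∂_1: C_1 → C_0 maps an edge to its endpoints' difference, ∂[p,q] = q − p. For instance
  ∂[v_3,v_5] = [v_5] − [v_3].
As a 9×27 matrix over Z this has rank 8, with invariant factors (1,1,1,1,1,1,1,1).

Boundary ∂_2: C_2 → C_1 sends each 2-simplex [p,q,r] to [q,r] − [p,r] + [p,q]. For instance
  ∂[v_0,v_1,v_8] = [v_1,v_8] − [v_0,v_8] + [v_0,v_1],
  ∂[v_0,v_4,v_6] = [v_4,v_6] − [v_0,v_6] + [v_0,v_4].
As a 27×18 matrix over Z this has rank 18, with invariant factors (1,1,1,1,1,1,1,1,1,1,1,1,1,1,1,1,1,2).

Computing H_k = (kernel of ∂_k) / (image of ∂_{k+1}):

  H_0: rank C_0 − rank ∂_1 = 9 − 8 = 1, and the invariant factors of ∂_1 are all 1, so H_0 = Z.
  H_1: rank ker ∂_1 − rank ∂_2 = (27 − 8) − 18 = 1, and ∂_2 has invariant factor 2 > 1, so H_1 = Z ⊕ Z/2.
  H_2: rank ker ∂_2 − rank ∂_3 = (18 − 18) − 0 = 0, and there is no ∂_3, so H_2 = 0.

H_0 ≅ Z,  H_1 ≅ Z ⊕ Z/2,  H_2 = 0.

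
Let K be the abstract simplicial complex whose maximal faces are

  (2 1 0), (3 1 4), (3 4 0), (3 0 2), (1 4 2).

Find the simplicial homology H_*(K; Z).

We work with the vertex ordering 0 < 1 < 2 < 3 < 4. The simplices of K, each written with vertices in increasing order, are:

  0-simplices (5): [0], [1], [2], [3], [4]
  1-simplices (10): [0,1], [0,2], [0,3], [0,4], [1,2], [1,3], [1,4], [2,3], [2,4], [3,4]
  2-simplices (5): [0,1,2], [0,2,3], [0,3,4], [1,2,4], [1,3,4]

giving chain groups C_0 ≅ Z^5, C_1 ≅ Z^10, C_2 ≅ Z^5.

Boundary ∂_1: C_1 → C_0 sends each edge [p,q] (with p < q) to q − p. For instance
  ∂[0,1] = [1] − [0].
This gives a 5×10 integer matrix of rank 4; reducing to Smith normal form yields diagonal entries (1,1,1,1).

The boundary map ∂_2: C_2 → C_1 sends each 2-simplex [p,q,r] to [q,r] − [p,r] + [p,q]. For instance
  ∂[0,2,3] = [2,3] − [0,3] + [0,2],
  ∂[0,3,4] = [3,4] − [0,4] + [0,3].
The resulting 10×5 matrix has rank 5, and its Smith normal form has invariant factors (1,1,1,1,1).

Computing H_k = (kernel of ∂_k) / (image of ∂_{k+1}):

  H_0: rank C_0 − rank ∂_1 = 5 − 4 = 1, and the invariant factors of ∂_1 are all 1, so H_0 ≅ Z.
  H_1: rank ker ∂_1 − rank ∂_2 = (10 − 4) − 5 = 1, and the invariant factors of ∂_2 are all 1, so H_1 ≅ Z.
  H_2: rank ker ∂_2 − rank ∂_3 = (5 − 5) − 0 = 0, and there is no ∂_3, so H_2 ≅ 0.

As a check, the Euler characteristic is 5 − 10 + 5 = 0, which agrees with 1 − 1 + 0 = 0.
(K is a triangulation of the Möbius band.)

H_0 = Z,  H_1 = Z,  H_2 = 0.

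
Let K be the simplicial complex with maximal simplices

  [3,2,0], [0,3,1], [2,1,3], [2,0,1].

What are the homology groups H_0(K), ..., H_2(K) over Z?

H_0 ≅ Z,  H_1 = 0,  H_2 ≅ Z.

Fix the vertex order 0 < 1 < 2 < 3 and write every simplex with vertices in increasing order. Then dim K = 2 and the simplices of K are:

  0-simplices (4): [0], [1], [2], [3]
  1-simplices (6): [0,1], [0,2], [0,3], [1,2], [1,3], [2,3]
  2-simplices (4): [0,1,2], [0,1,3], [0,2,3], [1,2,3]

giving chain groups C_0 ≅ Z^4, C_1 ≅ Z^6, C_2 ≅ Z^4.

∂_1: C_1 → C_0 sends each edge [p,q] (with p < q) to q − p.
This gives a 4×6 integer matrix of rank 3; reducing to Smith normal form yields diagonal entries (1,1,1).

Boundary ∂_2: C_2 → C_1 acts by ∂[p,q,r] = [q,r] − [p,r] + [p,q]. For instance
  ∂[0,1,3] = [1,3] − [0,3] + [0,1],
  ∂[0,2,3] = [2,3] − [0,3] + [0,2].
This gives a 6×4 integer matrix of rank 3; reducing to Smith normal form yields diagonal entries (1,1,1).

From H_k ≅ ker(∂_k) / im(∂_{k+1}) we obtain:

  H_0: rank C_0 − rank ∂_1 = 4 − 3 = 1, and the invariant factors of ∂_1 are all 1, so H_0 = Z.
  H_1: rank ker ∂_1 − rank ∂_2 = (6 − 3) − 3 = 0, and the invariant factors of ∂_2 are all 1, so H_1 = 0.
  H_2: rank ker ∂_2 − rank ∂_3 = (4 − 3) − 0 = 1, and there is no ∂_3, so H_2 = Z.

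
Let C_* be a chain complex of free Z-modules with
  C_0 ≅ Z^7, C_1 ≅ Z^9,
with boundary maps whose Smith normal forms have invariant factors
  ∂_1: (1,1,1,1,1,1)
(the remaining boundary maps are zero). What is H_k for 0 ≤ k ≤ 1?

H_0: b_0 = 7 − 0 − 6 = 1; torsion from ∂_1 factors > 1: none. So H_0 = Z.
H_1: b_1 = 9 − 6 − 0 = 3; torsion from ∂_2 factors > 1: none. So H_1 = Z^3.

H_0 = Z,  H_1 = Z^3.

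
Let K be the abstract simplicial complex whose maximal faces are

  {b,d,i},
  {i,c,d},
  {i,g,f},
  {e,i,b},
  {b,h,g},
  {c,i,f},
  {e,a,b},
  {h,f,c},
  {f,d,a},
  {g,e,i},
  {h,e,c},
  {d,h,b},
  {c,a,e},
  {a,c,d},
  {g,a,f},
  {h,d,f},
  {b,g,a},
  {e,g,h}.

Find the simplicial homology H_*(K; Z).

H_0 = Z,  H_1 = Z × Z/2,  H_2 = 0.

Take the total order a < b < c < d < e < f < g < h < i on the vertex set. Then K (dimension 2) consists of the simplices:

  0-simplices (9): a, b, c, d, e, f, g, h, i
  1-simplices (27): ab, ac, ad, ae, af, ag, bd, be, bg, bh, bi, cd, ce, cf, ch, ci, df, dh, di, eg, eh, ei, fg, fh, fi, gh, gi
  2-simplices (18): abe, abg, acd, ace, adf, afg, bdh, bdi, bei, bgh, cdi, ceh, cfh, cfi, dfh, egh, egi, fgi

giving chain groups C_0 ≅ Z^9, C_1 ≅ Z^27, C_2 ≅ Z^18.

The boundary map ∂_1: C_1 → C_0 sends each edge [p,q] (with p < q) to q − p. For instance
  ∂ce = e − c.
The 9×27 boundary matrix has rank 8 and Smith normal form diag(1,1,1,1,1,1,1,1).

The boundary map ∂_2: C_2 → C_1 maps a triangle to the signed sum of its edges. For instance
  ∂afg = fg − ag + af,
  ∂ceh = eh − ch + ce.
This gives a 27×18 integer matrix of rank 18; reducing to Smith normal form yields diagonal entries (1,1,1,1,1,1,1,1,1,1,1,1,1,1,1,1,1,2).

Computing H_k = (kernel of ∂_k) / (image of ∂_{k+1}):

  H_0: rank C_0 − rank ∂_1 = 9 − 8 = 1, and the invariant factors of ∂_1 are all 1, so H_0 = Z.
  H_1: rank ker ∂_1 − rank ∂_2 = (27 − 8) − 18 = 1, and ∂_2 has invariant factor 2 > 1, so H_1 = Z × Z/2.
  H_2: rank ker ∂_2 − rank ∂_3 = (18 − 18) − 0 = 0, and there is no ∂_3, so H_2 = 0.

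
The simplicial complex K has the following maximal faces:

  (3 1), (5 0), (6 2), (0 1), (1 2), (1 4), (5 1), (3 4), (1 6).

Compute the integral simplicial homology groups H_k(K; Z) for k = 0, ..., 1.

Take the total order 0 < 1 < 2 < 3 < 4 < 5 < 6 on the vertex set. Then K (dimension 1) consists of the simplices:

  0-simplices (7): [0], [1], [2], [3], [4], [5], [6]
  1-simplices (9): [0,1], [0,5], [1,2], [1,3], [1,4], [1,5], [1,6], [2,6], [3,4]

giving chain groups C_0 ≅ Z^7, C_1 ≅ Z^9.

The boundary map ∂_1: C_1 → C_0 sends each edge [p,q] (with p < q) to q − p. For instance
  ∂[1,4] = [4] − [1].
The 7×9 boundary matrix has rank 6 and Smith normal form diag(1,1,1,1,1,1).

Computing H_k = (kernel of ∂_k) / (image of ∂_{k+1}):

  H_0: rank C_0 − rank ∂_1 = 7 − 6 = 1, and the invariant factors of ∂_1 are all 1, so H_0 ≅ Z.
  H_1: rank ker ∂_1 − rank ∂_2 = (9 − 6) − 0 = 3, and there is no ∂_2, so H_1 ≅ Z^3.

As a check, the Euler characteristic is 7 − 9 = -2, which agrees with 1 − 3 = -2.

H_0 = Z,  H_1 = Z^3.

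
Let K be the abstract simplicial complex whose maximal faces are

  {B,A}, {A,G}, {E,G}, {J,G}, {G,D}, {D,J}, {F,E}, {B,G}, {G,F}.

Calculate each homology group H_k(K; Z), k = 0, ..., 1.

Take the total order A < B < D < E < F < G < J on the vertex set. Then K (dimension 1) consists of the simplices:

  0-simplices (7): A, B, D, E, F, G, J
  1-simplices (9): AB, AG, BG, DG, DJ, EF, EG, FG, GJ

so the chain groups are C_0 ≅ Z^7, C_1 ≅ Z^9.

The boundary map ∂_1: C_1 → C_0 maps an edge to its endpoints' difference, ∂[p,q] = q − p. For instance
  ∂AB = B − A.
The resulting 7×9 matrix has rank 6, and its Smith normal form has invariant factors (1,1,1,1,1,1).

Computing H_k = (kernel of ∂_k) / (image of ∂_{k+1}):

  H_0: rank C_0 − rank ∂_1 = 7 − 6 = 1, and the invariant factors of ∂_1 are all 1, so H_0 = Z.
  H_1: rank ker ∂_1 − rank ∂_2 = (9 − 6) − 0 = 3, and there is no ∂_2, so H_1 = Z^3.

As a check, the Euler characteristic is 7 − 9 = -2, which agrees with 1 − 3 = -2.

H_0 ≅ Z,  H_1 ≅ Z^3.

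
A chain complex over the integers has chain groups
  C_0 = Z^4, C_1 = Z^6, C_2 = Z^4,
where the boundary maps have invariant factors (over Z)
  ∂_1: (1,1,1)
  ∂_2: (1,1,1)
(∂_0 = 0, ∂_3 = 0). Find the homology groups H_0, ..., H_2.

H_0 = Z,  H_1 = 0,  H_2 = Z.

H_0: b_0 = 4 − 0 − 3 = 1; torsion from ∂_1 factors > 1: none. So H_0 = Z.
H_1: b_1 = 6 − 3 − 3 = 0; torsion from ∂_2 factors > 1: none. So H_1 = 0.
H_2: b_2 = 4 − 3 − 0 = 1; torsion from ∂_3 factors > 1: none. So H_2 = Z.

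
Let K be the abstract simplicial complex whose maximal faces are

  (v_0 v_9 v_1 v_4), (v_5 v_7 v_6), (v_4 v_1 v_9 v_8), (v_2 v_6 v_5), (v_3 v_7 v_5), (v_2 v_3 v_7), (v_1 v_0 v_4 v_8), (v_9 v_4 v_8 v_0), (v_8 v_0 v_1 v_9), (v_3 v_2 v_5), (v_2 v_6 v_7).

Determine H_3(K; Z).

H_3 = Z.

Fix the vertex order v_0 < v_1 < v_2 < v_3 < v_4 < v_5 < v_6 < v_7 < v_8 < v_9 and write every simplex with vertices in increasing order. Then dim K = 3 and the simplices of K are:

  0-simplices (10): [v_0], [v_1], [v_2], [v_3], [v_4], [v_5], [v_6], [v_7], [v_8], [v_9]
  1-simplices (19): (19 of them)
  2-simplices (16): (16 of them)
  3-simplices (5): [v_0,v_1,v_4,v_8], [v_0,v_1,v_4,v_9], [v_0,v_1,v_8,v_9], [v_0,v_4,v_8,v_9], [v_1,v_4,v_8,v_9]

so the chain groups are C_0 ≅ Z^10, C_1 ≅ Z^19, C_2 ≅ Z^16, C_3 ≅ Z^5.

Boundary ∂_1: C_1 → C_0 maps an edge to its endpoints' difference, ∂[p,q] = q − p. For instance
  ∂[v_0,v_8] = [v_8] − [v_0].
This gives a 10×19 integer matrix of rank 8; reducing to Smith normal form yields diagonal entries (1,1,1,1,1,1,1,1).

∂_2: C_2 → C_1 sends each 2-simplex [p,q,r] to [q,r] − [p,r] + [p,q]. For instance
  ∂[v_1,v_4,v_8] = [v_4,v_8] − [v_1,v_8] + [v_1,v_4],
  ∂[v_1,v_4,v_9] = [v_4,v_9] − [v_1,v_9] + [v_1,v_4].
The 19×16 boundary matrix has rank 11 and Smith normal form diag(1,1,1,1,1,1,1,1,1,1,1).

∂_3: C_3 → C_2 sends each 3-simplex σ to the alternating sum Σ_i (−1)^i (σ with its i-th vertex removed). For instance
  ∂[v_1,v_4,v_8,v_9] = [v_4,v_8,v_9] − [v_1,v_8,v_9] + [v_1,v_4,v_9] − [v_1,v_4,v_8],
  ∂[v_0,v_1,v_4,v_9] = [v_1,v_4,v_9] − [v_0,v_4,v_9] + [v_0,v_1,v_9] − [v_0,v_1,v_4].
As a 16×5 matrix over Z this has rank 4, with invariant factors (1,1,1,1).

Computing H_k = (kernel of ∂_k) / (image of ∂_{k+1}):

  H_3: rank ker ∂_3 − rank ∂_4 = (5 − 4) − 0 = 1, and there is no ∂_4, so H_3 = Z.

(K is a triangulation of the disjoint union of the 2-sphere S^2 and the 3-sphere S^3.)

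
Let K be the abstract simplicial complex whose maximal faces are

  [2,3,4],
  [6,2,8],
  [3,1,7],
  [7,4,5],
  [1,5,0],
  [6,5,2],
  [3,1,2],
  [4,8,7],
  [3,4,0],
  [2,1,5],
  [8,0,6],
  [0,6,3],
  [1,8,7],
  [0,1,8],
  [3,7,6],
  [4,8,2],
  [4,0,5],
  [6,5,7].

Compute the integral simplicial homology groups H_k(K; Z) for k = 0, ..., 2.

Order the vertices as 0 < 1 < 2 < 3 < 4 < 5 < 6 < 7 < 8. Listing each simplex with vertices in this order, K has dimension 2 with simplices:

  0-simplices (9): [0], [1], [2], [3], [4], [5], [6], [7], [8]
  1-simplices (27): (27 of them)
  2-simplices (18): [0,1,5], [0,1,8], [0,3,4], [0,3,6], [0,4,5], [0,6,8], [1,2,3], [1,2,5], [1,3,7], [1,7,8], [2,3,4], [2,4,8], [2,5,6], [2,6,8], [3,6,7], [4,5,7], [4,7,8], [5,6,7]

so the chain groups are C_0 ≅ Z^9, C_1 ≅ Z^27, C_2 ≅ Z^18.

Boundary ∂_1: C_1 → C_0 sends each edge [p,q] (with p < q) to q − p. For instance
  ∂[2,6] = [6] − [2].
The resulting 9×27 matrix has rank 8, and its Smith normal form has invariant factors (1,1,1,1,1,1,1,1).

The boundary map ∂_2: C_2 → C_1 acts by ∂[p,q,r] = [q,r] − [p,r] + [p,q]. For instance
  ∂[1,3,7] = [3,7] − [1,7] + [1,3],
  ∂[2,5,6] = [5,6] − [2,6] + [2,5].
The resulting 27×18 matrix has rank 17, and its Smith normal form has invariant factors (1,1,1,1,1,1,1,1,1,1,1,1,1,1,1,1,1).

Computing H_k = (kernel of ∂_k) / (image of ∂_{k+1}):

  H_0: rank C_0 − rank ∂_1 = 9 − 8 = 1, and the invariant factors of ∂_1 are all 1, so H_0 ≅ Z.
  H_1: rank ker ∂_1 − rank ∂_2 = (27 − 8) − 17 = 2, and the invariant factors of ∂_2 are all 1, so H_1 ≅ Z^2.
  H_2: rank ker ∂_2 − rank ∂_3 = (18 − 17) − 0 = 1, and there is no ∂_3, so H_2 ≅ Z.

As a check, the Euler characteristic is 9 − 27 + 18 = 0, which agrees with 1 − 2 + 1 = 0.

H_0 = Z,  H_1 = Z^2,  H_2 = Z.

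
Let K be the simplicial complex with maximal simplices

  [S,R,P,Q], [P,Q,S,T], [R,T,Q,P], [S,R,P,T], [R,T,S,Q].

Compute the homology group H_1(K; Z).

H_1 ≅ 0.

Fix the vertex order P < Q < R < S < T and write every simplex with vertices in increasing order. Then dim K = 3 and the simplices of K are:

  0-simplices (5): P, Q, R, S, T
  1-simplices (10): PQ, PR, PS, PT, QR, QS, QT, RS, RT, ST
  2-simplices (10): PQR, PQS, PQT, PRS, PRT, PST, QRS, QRT, QST, RST
  3-simplices (5): PQRS, PQRT, PQST, PRST, QRST

giving chain groups C_0 ≅ Z^5, C_1 ≅ Z^10, C_2 ≅ Z^10, C_3 ≅ Z^5.

∂_1: C_1 → C_0 sends each edge [p,q] (with p < q) to q − p. For instance
  ∂QS = S − Q.
The resulting 5×10 matrix has rank 4, and its Smith normal form has invariant factors (1,1,1,1).

The boundary map ∂_2: C_2 → C_1 acts by ∂[p,q,r] = [q,r] − [p,r] + [p,q]. For instance
  ∂PRT = RT − PT + PR,
  ∂QRS = RS − QS + QR.
This gives a 10×10 integer matrix of rank 6; reducing to Smith normal form yields diagonal entries (1,1,1,1,1,1).

The boundary map ∂_3: C_3 → C_2 sends each 3-simplex σ to the alternating sum Σ_i (−1)^i (σ with its i-th vertex removed). For instance
  ∂PRST = RST − PST + PRT − PRS,
  ∂PQST = QST − PST + PQT − PQS.
As a 10×5 matrix over Z this has rank 4, with invariant factors (1,1,1,1).

Computing H_k = (kernel of ∂_k) / (image of ∂_{k+1}):

  H_1: rank ker ∂_1 − rank ∂_2 = (10 − 4) − 6 = 0, and the invariant factors of ∂_2 are all 1, so H_1 = 0.

(K is a triangulation of the 3-sphere S^3.)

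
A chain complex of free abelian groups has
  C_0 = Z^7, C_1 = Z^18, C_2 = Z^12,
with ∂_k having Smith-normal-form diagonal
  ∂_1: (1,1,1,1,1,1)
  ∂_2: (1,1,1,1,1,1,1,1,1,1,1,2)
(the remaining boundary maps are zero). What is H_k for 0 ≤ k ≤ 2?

H_0: b_0 = 7 − 0 − 6 = 1; torsion from ∂_1 factors > 1: none. So H_0 = Z.
H_1: b_1 = 18 − 6 − 12 = 0; torsion from ∂_2 factors > 1: [2]. So H_1 = Z/2.
H_2: b_2 = 12 − 12 − 0 = 0; torsion from ∂_3 factors > 1: none. So H_2 = 0.

H_0 = Z,  H_1 = Z/2,  H_2 = 0.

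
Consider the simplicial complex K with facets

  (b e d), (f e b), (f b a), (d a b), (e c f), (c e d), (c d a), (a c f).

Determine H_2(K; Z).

Fix the vertex order a < b < c < d < e < f and write every simplex with vertices in increasing order. Then dim K = 2 and the simplices of K are:

  0-simplices (6): a, b, c, d, e, f
  1-simplices (12): ab, ac, ad, af, bd, be, bf, cd, ce, cf, de, ef
  2-simplices (8): abd, abf, acd, acf, bde, bef, cde, cef

so the chain groups are C_0 ≅ Z^6, C_1 ≅ Z^12, C_2 ≅ Z^8.

The boundary map ∂_1: C_1 → C_0 is given by ∂[p,q] = [q] − [p]. For instance
  ∂ad = d − a.
As a 6×12 matrix over Z this has rank 5, with invariant factors (1,1,1,1,1).

The boundary map ∂_2: C_2 → C_1 sends each 2-simplex [p,q,r] to [q,r] − [p,r] + [p,q]. For instance
  ∂bde = de − be + bd,
  ∂cde = de − ce + cd.
This gives a 12×8 integer matrix of rank 7; reducing to Smith normal form yields diagonal entries (1,1,1,1,1,1,1).

Reading off H_k = ker ∂_k / im ∂_{k+1}:

  H_2: rank ker ∂_2 − rank ∂_3 = (8 − 7) − 0 = 1, and there is no ∂_3, so H_2 ≅ Z.

H_2 ≅ Z.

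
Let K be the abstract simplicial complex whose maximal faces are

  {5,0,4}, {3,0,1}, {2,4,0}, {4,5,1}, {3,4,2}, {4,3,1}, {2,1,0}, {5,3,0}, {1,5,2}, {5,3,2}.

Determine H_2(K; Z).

H_2 = 0.

Order the vertices as 0 < 1 < 2 < 3 < 4 < 5. Listing each simplex with vertices in this order, K has dimension 2 with simplices:

  0-simplices (6): [0], [1], [2], [3], [4], [5]
  1-simplices (15): [0,1], [0,2], [0,3], [0,4], [0,5], [1,2], [1,3], [1,4], [1,5], [2,3], [2,4], [2,5], [3,4], [3,5], [4,5]
  2-simplices (10): [0,1,2], [0,1,3], [0,2,4], [0,3,5], [0,4,5], [1,2,5], [1,3,4], [1,4,5], [2,3,4], [2,3,5]

giving chain groups C_0 ≅ Z^6, C_1 ≅ Z^15, C_2 ≅ Z^10.

The boundary map ∂_1: C_1 → C_0 sends each edge [p,q] (with p < q) to q − p.
The resulting 6×15 matrix has rank 5, and its Smith normal form has invariant factors (1,1,1,1,1).

∂_2: C_2 → C_1 acts by ∂[p,q,r] = [q,r] − [p,r] + [p,q]. For instance
  ∂[0,4,5] = [4,5] − [0,5] + [0,4],
  ∂[2,3,4] = [3,4] − [2,4] + [2,3].
The resulting 15×10 matrix has rank 10, and its Smith normal form has invariant factors (1,1,1,1,1,1,1,1,1,2).

From H_k ≅ ker(∂_k) / im(∂_{k+1}) we obtain:

  H_2: rank ker ∂_2 − rank ∂_3 = (10 − 10) − 0 = 0, and there is no ∂_3, so H_2 = 0.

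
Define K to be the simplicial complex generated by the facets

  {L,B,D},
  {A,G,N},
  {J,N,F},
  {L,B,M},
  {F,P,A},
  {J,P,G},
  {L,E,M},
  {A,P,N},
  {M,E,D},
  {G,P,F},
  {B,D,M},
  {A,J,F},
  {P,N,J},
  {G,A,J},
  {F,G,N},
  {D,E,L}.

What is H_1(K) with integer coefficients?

H_1 ≅ Z_2.

We work with the vertex ordering A < B < D < E < F < G < J < L < M < N < P. The simplices of K, each written with vertices in increasing order, are:

  0-simplices (11): A, B, D, E, F, G, J, L, M, N, P
  1-simplices (24): AF, AG, AJ, AN, AP, BD, BL, BM, DE, DL, DM, EL, EM, FG, FJ, FN, FP, GJ, GN, GP, JN, JP, LM, NP
  2-simplices (16): AFJ, AFP, AGJ, AGN, ANP, BDL, BDM, BLM, DEL, DEM, ELM, FGN, FGP, FJN, GJP, JNP

giving chain groups C_0 ≅ Z^11, C_1 ≅ Z^24, C_2 ≅ Z^16.

Boundary ∂_1: C_1 → C_0 maps an edge to its endpoints' difference, ∂[p,q] = q − p. For instance
  ∂LM = M − L.
As a 11×24 matrix over Z this has rank 9, with invariant factors (1,1,1,1,1,1,1,1,1).

Boundary ∂_2: C_2 → C_1 acts by ∂[p,q,r] = [q,r] − [p,r] + [p,q]. For instance
  ∂AFP = FP − AP + AF,
  ∂BLM = LM − BM + BL.
This gives a 24×16 integer matrix of rank 15; reducing to Smith normal form yields diagonal entries (1,1,1,1,1,1,1,1,1,1,1,1,1,1,2).

Computing H_k = (kernel of ∂_k) / (image of ∂_{k+1}):

  H_1: rank ker ∂_1 − rank ∂_2 = (24 − 9) − 15 = 0, and ∂_2 has invariant factor 2 > 1, so H_1 ≅ Z_2.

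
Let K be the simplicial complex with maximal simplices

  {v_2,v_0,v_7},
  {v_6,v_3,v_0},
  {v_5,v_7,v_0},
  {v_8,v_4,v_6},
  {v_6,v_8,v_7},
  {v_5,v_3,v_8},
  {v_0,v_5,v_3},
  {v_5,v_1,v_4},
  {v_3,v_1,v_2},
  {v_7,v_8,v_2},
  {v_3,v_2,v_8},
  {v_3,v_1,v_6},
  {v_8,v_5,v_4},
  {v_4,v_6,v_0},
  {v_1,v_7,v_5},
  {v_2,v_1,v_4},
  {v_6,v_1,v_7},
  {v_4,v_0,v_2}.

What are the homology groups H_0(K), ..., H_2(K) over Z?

Fix the vertex order v_0 < v_1 < v_2 < v_3 < v_4 < v_5 < v_6 < v_7 < v_8 and write every simplex with vertices in increasing order. Then dim K = 2 and the simplices of K are:

  0-simplices (9): [v_0], [v_1], [v_2], [v_3], [v_4], [v_5], [v_6], [v_7], [v_8]
  1-simplices (27): (27 of them)
  2-simplices (18): (18 of them)

Hence C_0 ≅ Z^9, C_1 ≅ Z^27, C_2 ≅ Z^18.

∂_1: C_1 → C_0 sends each edge [p,q] (with p < q) to q − p.
The resulting 9×27 matrix has rank 8, and its Smith normal form has invariant factors (1,1,1,1,1,1,1,1).

The boundary map ∂_2: C_2 → C_1 maps a triangle to the signed sum of its edges. For instance
  ∂[v_0,v_3,v_6] = [v_3,v_6] − [v_0,v_6] + [v_0,v_3],
  ∂[v_0,v_5,v_7] = [v_5,v_7] − [v_0,v_7] + [v_0,v_5].
As a 27×18 matrix over Z this has rank 17, with invariant factors (1,1,1,1,1,1,1,1,1,1,1,1,1,1,1,1,1).

Now H_k = ker ∂_k / im ∂_{k+1}, so:

  H_0: rank C_0 − rank ∂_1 = 9 − 8 = 1, and the invariant factors of ∂_1 are all 1, so H_0 ≅ Z.
  H_1: rank ker ∂_1 − rank ∂_2 = (27 − 8) − 17 = 2, and the invariant factors of ∂_2 are all 1, so H_1 ≅ Z^2.
  H_2: rank ker ∂_2 − rank ∂_3 = (18 − 17) − 0 = 1, and there is no ∂_3, so H_2 ≅ Z.

As a check, the Euler characteristic is 9 − 27 + 18 = 0, which agrees with 1 − 2 + 1 = 0.
(K is a triangulation of the torus T^2.)

H_0 = Z,  H_1 = Z^2,  H_2 = Z.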